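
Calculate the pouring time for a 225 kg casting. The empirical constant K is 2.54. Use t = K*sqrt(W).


Formula: t = K * sqrt(W)
sqrt(W) = sqrt(225) = 15.00000
t = 2.54 * 15.00000 = 38.1000 s

38.1000 s


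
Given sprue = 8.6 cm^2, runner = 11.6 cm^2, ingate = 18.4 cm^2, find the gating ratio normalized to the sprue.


Sprue:Runner:Ingate = 1 : 11.6/8.6 : 18.4/8.6 = 1:1.35:2.14

Final answer: 1:1.35:2.14


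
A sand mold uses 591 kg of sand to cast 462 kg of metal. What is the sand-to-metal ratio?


Formula: Sand-to-Metal Ratio = W_sand / W_metal
Ratio = 591 kg / 462 kg = 1.2792


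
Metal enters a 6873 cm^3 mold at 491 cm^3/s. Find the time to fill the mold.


Formula: t_fill = V_mold / Q_flow
t = 6873 cm^3 / 491 cm^3/s = 13.9980 s


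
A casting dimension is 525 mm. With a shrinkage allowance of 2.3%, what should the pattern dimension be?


Formula: L_pattern = L_casting * (1 + shrinkage_rate/100)
Shrinkage factor = 1 + 2.3/100 = 1.023
L_pattern = 525 mm * 1.023 = 537.0750 mm

Final answer: 537.0750 mm


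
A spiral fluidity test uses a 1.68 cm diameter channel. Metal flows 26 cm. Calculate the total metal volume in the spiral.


Formula: V = pi * (d/2)^2 * L  (cylinder volume)
Radius = 1.68/2 = 0.84 cm
V = pi * 0.84^2 * 26 = 57.6344 cm^3


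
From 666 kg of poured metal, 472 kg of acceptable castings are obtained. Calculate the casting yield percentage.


Formula: Casting Yield = (W_good / W_total) * 100
Yield = (472 kg / 666 kg) * 100 = 70.8709%

Answer: 70.8709%


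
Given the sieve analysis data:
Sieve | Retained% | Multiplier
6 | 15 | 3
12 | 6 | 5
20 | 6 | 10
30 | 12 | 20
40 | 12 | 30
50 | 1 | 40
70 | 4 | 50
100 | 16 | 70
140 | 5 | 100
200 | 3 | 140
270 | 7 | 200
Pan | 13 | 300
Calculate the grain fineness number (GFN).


Formula: GFN = sum(pct * multiplier) / sum(pct)
sum(pct * multiplier) = 8315
sum(pct) = 100
GFN = 8315 / 100 = 83.15

Final answer: 83.15


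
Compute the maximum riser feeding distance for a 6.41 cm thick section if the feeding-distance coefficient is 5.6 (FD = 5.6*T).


Formula: FD = 5.6 * T  (riser feeding-distance rule)
FD = 5.6 * 6.41 cm = 35.8960 cm

Answer: 35.8960 cm


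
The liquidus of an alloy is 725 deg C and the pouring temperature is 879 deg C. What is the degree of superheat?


Formula: Superheat = T_pour - T_melt
Superheat = 879 - 725 = 154 deg C


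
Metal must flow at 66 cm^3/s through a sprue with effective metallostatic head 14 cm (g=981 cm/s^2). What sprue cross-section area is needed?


Formula: v = sqrt(2*g*h), A = Q/v
Velocity: v = sqrt(2 * 981 * 14) = sqrt(27468) = 165.7347 cm/s
Sprue area: A = Q / v = 66 / 165.7347 = 0.3982 cm^2

Final answer: 0.3982 cm^2


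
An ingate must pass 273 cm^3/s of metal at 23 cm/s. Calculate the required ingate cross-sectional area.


Formula: A_ingate = Q / v  (continuity equation)
A = 273 cm^3/s / 23 cm/s = 11.8696 cm^2

Final answer: 11.8696 cm^2


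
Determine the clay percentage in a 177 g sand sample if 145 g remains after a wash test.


Formula: Clay% = (W_total - W_washed) / W_total * 100
Clay mass = 177 - 145 = 32 g
Clay% = 32 / 177 * 100 = 18.0791%

Answer: 18.0791%


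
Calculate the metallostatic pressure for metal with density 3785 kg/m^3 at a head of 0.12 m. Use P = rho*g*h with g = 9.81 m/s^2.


Formula: P = rho * g * h
rho * g = 3785 * 9.81 = 37130.85 N/m^3
P = 37130.85 * 0.12 = 4455.7020 Pa


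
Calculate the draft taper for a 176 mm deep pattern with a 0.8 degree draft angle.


Formula: taper = depth * tan(draft_angle)
tan(0.8 deg) = 0.0139635
taper = 176 mm * 0.0139635 = 2.4576 mm

2.4576 mm


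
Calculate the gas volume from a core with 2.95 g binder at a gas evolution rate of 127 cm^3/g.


Formula: V_gas = W_binder * gas_evolution_rate
V = 2.95 g * 127 cm^3/g = 374.6500 cm^3


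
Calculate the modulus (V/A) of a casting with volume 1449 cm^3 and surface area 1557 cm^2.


Formula: Casting Modulus M = V / A
M = 1449 cm^3 / 1557 cm^2 = 0.9306 cm

0.9306 cm


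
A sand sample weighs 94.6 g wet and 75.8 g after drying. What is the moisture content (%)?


Formula: MC = (W_wet - W_dry) / W_wet * 100
Water mass = 94.6 - 75.8 = 18.8 g
MC = 18.8 / 94.6 * 100 = 19.8732%

19.8732%


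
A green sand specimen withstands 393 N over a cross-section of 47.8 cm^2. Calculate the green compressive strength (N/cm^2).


Formula: Compressive Strength = Force / Area
Strength = 393 N / 47.8 cm^2 = 8.2218 N/cm^2


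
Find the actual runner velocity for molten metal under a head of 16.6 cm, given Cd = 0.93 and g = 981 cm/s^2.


Formula: v = Cd * sqrt(2 * g * h)  (Torricelli with discharge coefficient)
2*g*h = 2 * 981 * 16.6 = 32569.2 cm^2/s^2
sqrt(32569.2) = 180.46939 cm/s
v = 0.93 * 180.46939 = 167.8365 cm/s

Answer: 167.8365 cm/s


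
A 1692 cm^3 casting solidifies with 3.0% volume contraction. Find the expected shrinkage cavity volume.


Formula: V_shrink = V_casting * shrinkage_pct / 100
V_shrink = 1692 cm^3 * 3.0 / 100 = 50.7600 cm^3

Answer: 50.7600 cm^3


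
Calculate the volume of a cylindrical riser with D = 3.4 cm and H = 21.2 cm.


Formula: V = pi * (D/2)^2 * H  (cylinder volume)
Radius = D/2 = 3.4/2 = 1.7 cm
V = pi * 1.7^2 * 21.2 = 192.4791 cm^3

Answer: 192.4791 cm^3


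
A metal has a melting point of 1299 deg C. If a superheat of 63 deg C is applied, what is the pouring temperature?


Formula: T_pour = T_melt + Superheat
T_pour = 1299 + 63 = 1362 deg C


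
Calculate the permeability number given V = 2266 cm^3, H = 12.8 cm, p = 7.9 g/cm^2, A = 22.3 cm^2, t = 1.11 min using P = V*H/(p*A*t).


Formula: Permeability Number P = (V * H) / (p * A * t)
Numerator: V * H = 2266 * 12.8 = 29004.8
Denominator: p * A * t = 7.9 * 22.3 * 1.11 = 195.5487
P = 29004.8 / 195.5487 = 148.3252

148.3252


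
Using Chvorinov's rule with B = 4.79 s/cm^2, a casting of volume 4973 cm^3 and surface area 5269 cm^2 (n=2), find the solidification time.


Formula: t_s = B * (V/A)^n  (Chvorinov's rule, n=2)
Modulus M = V/A = 4973/5269 = 0.943822 cm
M^2 = 0.943822^2 = 0.890800 cm^2
t_s = 4.79 * 0.890800 = 4.2669 s

Answer: 4.2669 s


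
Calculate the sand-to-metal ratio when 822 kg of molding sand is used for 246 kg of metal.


Formula: Sand-to-Metal Ratio = W_sand / W_metal
Ratio = 822 kg / 246 kg = 3.3415

Answer: 3.3415


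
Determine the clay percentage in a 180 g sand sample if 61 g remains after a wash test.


Formula: Clay% = (W_total - W_washed) / W_total * 100
Clay mass = 180 - 61 = 119 g
Clay% = 119 / 180 * 100 = 66.1111%

Final answer: 66.1111%


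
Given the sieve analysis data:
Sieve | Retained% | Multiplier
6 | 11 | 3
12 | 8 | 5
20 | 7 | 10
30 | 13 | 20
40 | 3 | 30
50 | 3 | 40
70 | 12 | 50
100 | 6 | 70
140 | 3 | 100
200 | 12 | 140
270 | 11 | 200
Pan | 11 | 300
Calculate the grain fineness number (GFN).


Formula: GFN = sum(pct * multiplier) / sum(pct)
sum(pct * multiplier) = 9113
sum(pct) = 100
GFN = 9113 / 100 = 91.13


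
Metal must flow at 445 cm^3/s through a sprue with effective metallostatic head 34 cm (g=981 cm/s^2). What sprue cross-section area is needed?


Formula: v = sqrt(2*g*h), A = Q/v
Velocity: v = sqrt(2 * 981 * 34) = sqrt(66708) = 258.2789 cm/s
Sprue area: A = Q / v = 445 / 258.2789 = 1.7229 cm^2

Answer: 1.7229 cm^2


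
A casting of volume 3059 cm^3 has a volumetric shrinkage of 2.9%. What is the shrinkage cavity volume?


Formula: V_shrink = V_casting * shrinkage_pct / 100
V_shrink = 3059 cm^3 * 2.9 / 100 = 88.7110 cm^3

Final answer: 88.7110 cm^3


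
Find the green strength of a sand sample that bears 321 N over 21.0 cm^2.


Formula: Compressive Strength = Force / Area
Strength = 321 N / 21.0 cm^2 = 15.2857 N/cm^2

Answer: 15.2857 N/cm^2


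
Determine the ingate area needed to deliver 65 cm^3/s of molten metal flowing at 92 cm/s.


Formula: A_ingate = Q / v  (continuity equation)
A = 65 cm^3/s / 92 cm/s = 0.7065 cm^2

0.7065 cm^2


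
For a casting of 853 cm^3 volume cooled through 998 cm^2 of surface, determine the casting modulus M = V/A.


Formula: Casting Modulus M = V / A
M = 853 cm^3 / 998 cm^2 = 0.8547 cm

Answer: 0.8547 cm


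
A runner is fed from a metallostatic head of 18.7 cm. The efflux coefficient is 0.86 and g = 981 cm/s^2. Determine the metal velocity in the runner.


Formula: v = Cd * sqrt(2 * g * h)  (Torricelli with discharge coefficient)
2*g*h = 2 * 981 * 18.7 = 36689.4 cm^2/s^2
sqrt(36689.4) = 191.54477 cm/s
v = 0.86 * 191.54477 = 164.7285 cm/s


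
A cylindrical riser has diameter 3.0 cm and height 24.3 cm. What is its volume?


Formula: V = pi * (D/2)^2 * H  (cylinder volume)
Radius = D/2 = 3.0/2 = 1.5 cm
V = pi * 1.5^2 * 24.3 = 171.7666 cm^3

Final answer: 171.7666 cm^3


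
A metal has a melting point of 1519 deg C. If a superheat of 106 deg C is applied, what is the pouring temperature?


Formula: T_pour = T_melt + Superheat
T_pour = 1519 + 106 = 1625 deg C

Answer: 1625 deg C


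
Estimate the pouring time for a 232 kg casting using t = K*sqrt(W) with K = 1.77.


Formula: t = K * sqrt(W)
sqrt(W) = sqrt(232) = 15.23155
t = 1.77 * 15.23155 = 26.9598 s


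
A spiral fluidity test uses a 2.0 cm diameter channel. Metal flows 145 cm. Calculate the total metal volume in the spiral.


Formula: V = pi * (d/2)^2 * L  (cylinder volume)
Radius = 2.0/2 = 1.0 cm
V = pi * 1.0^2 * 145 = 455.5309 cm^3

Final answer: 455.5309 cm^3


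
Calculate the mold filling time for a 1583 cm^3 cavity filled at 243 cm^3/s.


Formula: t_fill = V_mold / Q_flow
t = 1583 cm^3 / 243 cm^3/s = 6.5144 s

Final answer: 6.5144 s


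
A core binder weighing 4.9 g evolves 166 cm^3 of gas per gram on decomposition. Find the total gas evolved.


Formula: V_gas = W_binder * gas_evolution_rate
V = 4.9 g * 166 cm^3/g = 813.4000 cm^3

Final answer: 813.4000 cm^3


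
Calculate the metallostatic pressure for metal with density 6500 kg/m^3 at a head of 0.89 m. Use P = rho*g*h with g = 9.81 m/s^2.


Formula: P = rho * g * h
rho * g = 6500 * 9.81 = 63765.0 N/m^3
P = 63765.0 * 0.89 = 56750.8500 Pa


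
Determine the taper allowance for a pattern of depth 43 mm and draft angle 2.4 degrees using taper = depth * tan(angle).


Formula: taper = depth * tan(draft_angle)
tan(2.4 deg) = 0.0419124
taper = 43 mm * 0.0419124 = 1.8022 mm

Answer: 1.8022 mm


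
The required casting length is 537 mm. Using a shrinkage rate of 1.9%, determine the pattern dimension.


Formula: L_pattern = L_casting * (1 + shrinkage_rate/100)
Shrinkage factor = 1 + 1.9/100 = 1.019
L_pattern = 537 mm * 1.019 = 547.2030 mm


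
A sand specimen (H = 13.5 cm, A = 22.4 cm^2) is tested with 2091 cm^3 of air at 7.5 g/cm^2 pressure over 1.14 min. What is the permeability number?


Formula: Permeability Number P = (V * H) / (p * A * t)
Numerator: V * H = 2091 * 13.5 = 28228.5
Denominator: p * A * t = 7.5 * 22.4 * 1.14 = 191.52
P = 28228.5 / 191.52 = 147.3919

Final answer: 147.3919


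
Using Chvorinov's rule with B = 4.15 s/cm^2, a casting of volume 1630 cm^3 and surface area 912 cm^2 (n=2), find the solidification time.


Formula: t_s = B * (V/A)^n  (Chvorinov's rule, n=2)
Modulus M = V/A = 1630/912 = 1.787281 cm
M^2 = 1.787281^2 = 3.194373 cm^2
t_s = 4.15 * 3.194373 = 13.2566 s

Answer: 13.2566 s


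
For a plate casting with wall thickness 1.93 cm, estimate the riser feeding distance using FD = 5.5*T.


Formula: FD = 5.5 * T  (riser feeding-distance rule)
FD = 5.5 * 1.93 cm = 10.6150 cm


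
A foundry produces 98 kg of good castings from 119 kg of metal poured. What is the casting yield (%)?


Formula: Casting Yield = (W_good / W_total) * 100
Yield = (98 kg / 119 kg) * 100 = 82.3529%


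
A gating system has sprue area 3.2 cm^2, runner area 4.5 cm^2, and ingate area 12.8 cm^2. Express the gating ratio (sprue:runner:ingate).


Sprue:Runner:Ingate = 1 : 4.5/3.2 : 12.8/3.2 = 1:1.41:4.00

Final answer: 1:1.41:4.00


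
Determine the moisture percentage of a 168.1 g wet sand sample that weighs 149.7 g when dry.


Formula: MC = (W_wet - W_dry) / W_wet * 100
Water mass = 168.1 - 149.7 = 18.4 g
MC = 18.4 / 168.1 * 100 = 10.9459%


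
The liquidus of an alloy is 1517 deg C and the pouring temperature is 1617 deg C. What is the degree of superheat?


Formula: Superheat = T_pour - T_melt
Superheat = 1617 - 1517 = 100 deg C

100 deg C


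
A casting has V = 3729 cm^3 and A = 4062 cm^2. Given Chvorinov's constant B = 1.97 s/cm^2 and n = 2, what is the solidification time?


Formula: t_s = B * (V/A)^n  (Chvorinov's rule, n=2)
Modulus M = V/A = 3729/4062 = 0.918021 cm
M^2 = 0.918021^2 = 0.842763 cm^2
t_s = 1.97 * 0.842763 = 1.6602 s


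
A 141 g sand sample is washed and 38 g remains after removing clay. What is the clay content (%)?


Formula: Clay% = (W_total - W_washed) / W_total * 100
Clay mass = 141 - 38 = 103 g
Clay% = 103 / 141 * 100 = 73.0496%

Final answer: 73.0496%


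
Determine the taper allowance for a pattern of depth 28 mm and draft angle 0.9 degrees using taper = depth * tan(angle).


Formula: taper = depth * tan(draft_angle)
tan(0.9 deg) = 0.0157093
taper = 28 mm * 0.0157093 = 0.4399 mm


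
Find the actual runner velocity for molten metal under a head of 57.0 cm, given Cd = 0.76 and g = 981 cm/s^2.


Formula: v = Cd * sqrt(2 * g * h)  (Torricelli with discharge coefficient)
2*g*h = 2 * 981 * 57.0 = 111834.0 cm^2/s^2
sqrt(111834.0) = 334.41591 cm/s
v = 0.76 * 334.41591 = 254.1561 cm/s


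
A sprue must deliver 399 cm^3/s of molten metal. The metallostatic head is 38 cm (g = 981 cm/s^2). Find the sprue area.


Formula: v = sqrt(2*g*h), A = Q/v
Velocity: v = sqrt(2 * 981 * 38) = sqrt(74556) = 273.0494 cm/s
Sprue area: A = Q / v = 399 / 273.0494 = 1.4613 cm^2


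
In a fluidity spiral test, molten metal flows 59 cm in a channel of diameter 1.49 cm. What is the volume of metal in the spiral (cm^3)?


Formula: V = pi * (d/2)^2 * L  (cylinder volume)
Radius = 1.49/2 = 0.745 cm
V = pi * 0.745^2 * 59 = 102.8761 cm^3

Final answer: 102.8761 cm^3


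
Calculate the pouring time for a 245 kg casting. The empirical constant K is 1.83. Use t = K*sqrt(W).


Formula: t = K * sqrt(W)
sqrt(W) = sqrt(245) = 15.65248
t = 1.83 * 15.65248 = 28.6440 s

28.6440 s


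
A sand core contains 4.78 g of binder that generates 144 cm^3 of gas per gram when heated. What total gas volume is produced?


Formula: V_gas = W_binder * gas_evolution_rate
V = 4.78 g * 144 cm^3/g = 688.3200 cm^3

Answer: 688.3200 cm^3


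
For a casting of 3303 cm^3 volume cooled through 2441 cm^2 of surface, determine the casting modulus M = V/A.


Formula: Casting Modulus M = V / A
M = 3303 cm^3 / 2441 cm^2 = 1.3531 cm


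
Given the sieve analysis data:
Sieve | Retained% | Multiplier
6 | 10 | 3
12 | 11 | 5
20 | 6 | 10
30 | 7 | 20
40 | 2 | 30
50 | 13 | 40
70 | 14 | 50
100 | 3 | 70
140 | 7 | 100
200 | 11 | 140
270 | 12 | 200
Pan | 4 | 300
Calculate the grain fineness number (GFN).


Formula: GFN = sum(pct * multiplier) / sum(pct)
sum(pct * multiplier) = 7615
sum(pct) = 100
GFN = 7615 / 100 = 76.15


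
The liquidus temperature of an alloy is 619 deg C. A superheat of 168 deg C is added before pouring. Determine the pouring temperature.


Formula: T_pour = T_melt + Superheat
T_pour = 619 + 168 = 787 deg C


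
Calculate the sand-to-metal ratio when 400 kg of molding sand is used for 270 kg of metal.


Formula: Sand-to-Metal Ratio = W_sand / W_metal
Ratio = 400 kg / 270 kg = 1.4815


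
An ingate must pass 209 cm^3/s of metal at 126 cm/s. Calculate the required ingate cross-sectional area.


Formula: A_ingate = Q / v  (continuity equation)
A = 209 cm^3/s / 126 cm/s = 1.6587 cm^2


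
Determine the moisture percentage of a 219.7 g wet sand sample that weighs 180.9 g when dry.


Formula: MC = (W_wet - W_dry) / W_wet * 100
Water mass = 219.7 - 180.9 = 38.8 g
MC = 38.8 / 219.7 * 100 = 17.6604%


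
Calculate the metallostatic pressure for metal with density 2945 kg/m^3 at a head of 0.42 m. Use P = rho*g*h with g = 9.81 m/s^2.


Formula: P = rho * g * h
rho * g = 2945 * 9.81 = 28890.45 N/m^3
P = 28890.45 * 0.42 = 12133.9890 Pa


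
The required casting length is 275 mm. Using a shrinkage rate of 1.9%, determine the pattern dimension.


Formula: L_pattern = L_casting * (1 + shrinkage_rate/100)
Shrinkage factor = 1 + 1.9/100 = 1.019
L_pattern = 275 mm * 1.019 = 280.2250 mm


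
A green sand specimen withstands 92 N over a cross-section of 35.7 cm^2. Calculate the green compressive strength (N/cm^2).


Formula: Compressive Strength = Force / Area
Strength = 92 N / 35.7 cm^2 = 2.5770 N/cm^2


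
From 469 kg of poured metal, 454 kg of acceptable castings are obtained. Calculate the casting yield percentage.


Formula: Casting Yield = (W_good / W_total) * 100
Yield = (454 kg / 469 kg) * 100 = 96.8017%

96.8017%


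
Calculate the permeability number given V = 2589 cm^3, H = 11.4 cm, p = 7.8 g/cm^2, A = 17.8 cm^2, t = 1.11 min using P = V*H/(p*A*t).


Formula: Permeability Number P = (V * H) / (p * A * t)
Numerator: V * H = 2589 * 11.4 = 29514.6
Denominator: p * A * t = 7.8 * 17.8 * 1.11 = 154.1124
P = 29514.6 / 154.1124 = 191.5135

191.5135


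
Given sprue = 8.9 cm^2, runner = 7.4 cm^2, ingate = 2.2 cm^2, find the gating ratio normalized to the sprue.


Sprue:Runner:Ingate = 1 : 7.4/8.9 : 2.2/8.9 = 1:0.83:0.25


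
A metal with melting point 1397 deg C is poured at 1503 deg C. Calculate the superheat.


Formula: Superheat = T_pour - T_melt
Superheat = 1503 - 1397 = 106 deg C

Final answer: 106 deg C


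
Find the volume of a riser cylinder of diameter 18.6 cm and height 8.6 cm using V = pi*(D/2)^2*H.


Formula: V = pi * (D/2)^2 * H  (cylinder volume)
Radius = D/2 = 18.6/2 = 9.3 cm
V = pi * 9.3^2 * 8.6 = 2336.7606 cm^3

2336.7606 cm^3


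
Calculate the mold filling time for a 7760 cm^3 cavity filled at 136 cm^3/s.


Formula: t_fill = V_mold / Q_flow
t = 7760 cm^3 / 136 cm^3/s = 57.0588 s

Final answer: 57.0588 s


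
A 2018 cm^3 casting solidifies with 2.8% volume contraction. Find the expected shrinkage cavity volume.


Formula: V_shrink = V_casting * shrinkage_pct / 100
V_shrink = 2018 cm^3 * 2.8 / 100 = 56.5040 cm^3

Answer: 56.5040 cm^3


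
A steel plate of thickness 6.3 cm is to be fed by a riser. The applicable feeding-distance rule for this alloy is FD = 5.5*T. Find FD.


Formula: FD = 5.5 * T  (riser feeding-distance rule)
FD = 5.5 * 6.3 cm = 34.6500 cm

Final answer: 34.6500 cm


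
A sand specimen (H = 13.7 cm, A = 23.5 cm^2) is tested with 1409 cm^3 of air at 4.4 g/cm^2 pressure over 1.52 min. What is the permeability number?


Formula: Permeability Number P = (V * H) / (p * A * t)
Numerator: V * H = 1409 * 13.7 = 19303.3
Denominator: p * A * t = 4.4 * 23.5 * 1.52 = 157.168
P = 19303.3 / 157.168 = 122.8195

122.8195


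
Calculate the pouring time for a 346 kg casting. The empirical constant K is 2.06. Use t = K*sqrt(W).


Formula: t = K * sqrt(W)
sqrt(W) = sqrt(346) = 18.60108
t = 2.06 * 18.60108 = 38.3182 s

Final answer: 38.3182 s


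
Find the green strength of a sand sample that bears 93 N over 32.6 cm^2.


Formula: Compressive Strength = Force / Area
Strength = 93 N / 32.6 cm^2 = 2.8528 N/cm^2

2.8528 N/cm^2


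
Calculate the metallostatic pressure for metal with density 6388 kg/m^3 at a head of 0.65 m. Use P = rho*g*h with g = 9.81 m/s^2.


Formula: P = rho * g * h
rho * g = 6388 * 9.81 = 62666.28 N/m^3
P = 62666.28 * 0.65 = 40733.0820 Pa

Final answer: 40733.0820 Pa


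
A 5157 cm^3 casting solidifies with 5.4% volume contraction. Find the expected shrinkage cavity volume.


Formula: V_shrink = V_casting * shrinkage_pct / 100
V_shrink = 5157 cm^3 * 5.4 / 100 = 278.4780 cm^3


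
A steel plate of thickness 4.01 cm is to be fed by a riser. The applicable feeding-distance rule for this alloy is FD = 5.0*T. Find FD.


Formula: FD = 5.0 * T  (riser feeding-distance rule)
FD = 5.0 * 4.01 cm = 20.0500 cm

20.0500 cm


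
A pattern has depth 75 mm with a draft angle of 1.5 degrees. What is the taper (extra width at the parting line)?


Formula: taper = depth * tan(draft_angle)
tan(1.5 deg) = 0.0261859
taper = 75 mm * 0.0261859 = 1.9639 mm

1.9639 mm


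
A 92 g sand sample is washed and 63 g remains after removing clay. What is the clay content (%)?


Formula: Clay% = (W_total - W_washed) / W_total * 100
Clay mass = 92 - 63 = 29 g
Clay% = 29 / 92 * 100 = 31.5217%

Answer: 31.5217%


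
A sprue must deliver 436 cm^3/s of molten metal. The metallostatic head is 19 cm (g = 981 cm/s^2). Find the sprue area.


Formula: v = sqrt(2*g*h), A = Q/v
Velocity: v = sqrt(2 * 981 * 19) = sqrt(37278) = 193.0751 cm/s
Sprue area: A = Q / v = 436 / 193.0751 = 2.2582 cm^2

Final answer: 2.2582 cm^2


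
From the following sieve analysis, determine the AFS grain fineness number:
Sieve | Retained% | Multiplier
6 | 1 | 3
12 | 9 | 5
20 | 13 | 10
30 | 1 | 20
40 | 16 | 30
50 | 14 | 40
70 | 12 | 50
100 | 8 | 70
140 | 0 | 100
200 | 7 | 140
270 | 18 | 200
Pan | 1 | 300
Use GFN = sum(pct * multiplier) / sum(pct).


Formula: GFN = sum(pct * multiplier) / sum(pct)
sum(pct * multiplier) = 7278
sum(pct) = 100
GFN = 7278 / 100 = 72.78

72.78


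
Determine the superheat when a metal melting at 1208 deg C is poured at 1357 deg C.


Formula: Superheat = T_pour - T_melt
Superheat = 1357 - 1208 = 149 deg C

Answer: 149 deg C


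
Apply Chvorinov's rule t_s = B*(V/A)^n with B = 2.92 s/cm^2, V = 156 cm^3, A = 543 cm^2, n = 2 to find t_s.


Formula: t_s = B * (V/A)^n  (Chvorinov's rule, n=2)
Modulus M = V/A = 156/543 = 0.287293 cm
M^2 = 0.287293^2 = 0.082537 cm^2
t_s = 2.92 * 0.082537 = 0.2410 s

Answer: 0.2410 s


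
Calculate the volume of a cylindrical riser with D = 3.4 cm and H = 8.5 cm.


Formula: V = pi * (D/2)^2 * H  (cylinder volume)
Radius = D/2 = 3.4/2 = 1.7 cm
V = pi * 1.7^2 * 8.5 = 77.1732 cm^3

Final answer: 77.1732 cm^3


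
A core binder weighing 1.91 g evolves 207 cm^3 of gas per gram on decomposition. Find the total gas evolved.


Formula: V_gas = W_binder * gas_evolution_rate
V = 1.91 g * 207 cm^3/g = 395.3700 cm^3

Final answer: 395.3700 cm^3


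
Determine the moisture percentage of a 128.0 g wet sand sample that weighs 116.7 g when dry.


Formula: MC = (W_wet - W_dry) / W_wet * 100
Water mass = 128.0 - 116.7 = 11.3 g
MC = 11.3 / 128.0 * 100 = 8.8281%


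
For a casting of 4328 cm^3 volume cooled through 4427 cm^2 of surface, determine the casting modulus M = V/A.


Formula: Casting Modulus M = V / A
M = 4328 cm^3 / 4427 cm^2 = 0.9776 cm


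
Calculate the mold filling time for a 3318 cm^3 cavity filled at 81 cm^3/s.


Formula: t_fill = V_mold / Q_flow
t = 3318 cm^3 / 81 cm^3/s = 40.9630 s

Answer: 40.9630 s


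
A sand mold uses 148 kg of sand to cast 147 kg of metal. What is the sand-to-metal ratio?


Formula: Sand-to-Metal Ratio = W_sand / W_metal
Ratio = 148 kg / 147 kg = 1.0068

Final answer: 1.0068


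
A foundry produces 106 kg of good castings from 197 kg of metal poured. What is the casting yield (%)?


Formula: Casting Yield = (W_good / W_total) * 100
Yield = (106 kg / 197 kg) * 100 = 53.8071%

Answer: 53.8071%


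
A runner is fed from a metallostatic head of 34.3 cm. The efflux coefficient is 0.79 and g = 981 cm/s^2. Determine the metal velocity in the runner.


Formula: v = Cd * sqrt(2 * g * h)  (Torricelli with discharge coefficient)
2*g*h = 2 * 981 * 34.3 = 67296.6 cm^2/s^2
sqrt(67296.6) = 259.41588 cm/s
v = 0.79 * 259.41588 = 204.9385 cm/s

Final answer: 204.9385 cm/s


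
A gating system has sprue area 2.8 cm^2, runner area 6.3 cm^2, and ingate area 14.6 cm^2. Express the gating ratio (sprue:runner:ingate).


Sprue:Runner:Ingate = 1 : 6.3/2.8 : 14.6/2.8 = 1:2.25:5.21


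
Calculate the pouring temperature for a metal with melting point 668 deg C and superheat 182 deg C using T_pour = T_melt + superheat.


Formula: T_pour = T_melt + Superheat
T_pour = 668 + 182 = 850 deg C

Answer: 850 deg C


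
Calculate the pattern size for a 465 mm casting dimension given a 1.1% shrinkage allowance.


Formula: L_pattern = L_casting * (1 + shrinkage_rate/100)
Shrinkage factor = 1 + 1.1/100 = 1.011
L_pattern = 465 mm * 1.011 = 470.1150 mm

Answer: 470.1150 mm


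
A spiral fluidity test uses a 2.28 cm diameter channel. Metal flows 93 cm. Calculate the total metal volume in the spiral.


Formula: V = pi * (d/2)^2 * L  (cylinder volume)
Radius = 2.28/2 = 1.14 cm
V = pi * 1.14^2 * 93 = 379.7017 cm^3

Answer: 379.7017 cm^3


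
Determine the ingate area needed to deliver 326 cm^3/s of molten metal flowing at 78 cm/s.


Formula: A_ingate = Q / v  (continuity equation)
A = 326 cm^3/s / 78 cm/s = 4.1795 cm^2

4.1795 cm^2


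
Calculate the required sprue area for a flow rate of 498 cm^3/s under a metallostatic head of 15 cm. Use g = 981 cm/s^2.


Formula: v = sqrt(2*g*h), A = Q/v
Velocity: v = sqrt(2 * 981 * 15) = sqrt(29430) = 171.5517 cm/s
Sprue area: A = Q / v = 498 / 171.5517 = 2.9029 cm^2

Final answer: 2.9029 cm^2


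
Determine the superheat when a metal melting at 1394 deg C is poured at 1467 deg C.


Formula: Superheat = T_pour - T_melt
Superheat = 1467 - 1394 = 73 deg C

73 deg C


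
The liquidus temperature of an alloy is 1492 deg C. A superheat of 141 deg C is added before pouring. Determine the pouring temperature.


Formula: T_pour = T_melt + Superheat
T_pour = 1492 + 141 = 1633 deg C

Answer: 1633 deg C


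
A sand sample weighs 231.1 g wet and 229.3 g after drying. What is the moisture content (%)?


Formula: MC = (W_wet - W_dry) / W_wet * 100
Water mass = 231.1 - 229.3 = 1.8 g
MC = 1.8 / 231.1 * 100 = 0.7789%

0.7789%


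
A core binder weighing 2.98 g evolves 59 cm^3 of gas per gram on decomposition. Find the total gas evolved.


Formula: V_gas = W_binder * gas_evolution_rate
V = 2.98 g * 59 cm^3/g = 175.8200 cm^3


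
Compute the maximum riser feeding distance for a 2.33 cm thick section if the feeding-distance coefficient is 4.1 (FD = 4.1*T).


Formula: FD = 4.1 * T  (riser feeding-distance rule)
FD = 4.1 * 2.33 cm = 9.5530 cm

9.5530 cm


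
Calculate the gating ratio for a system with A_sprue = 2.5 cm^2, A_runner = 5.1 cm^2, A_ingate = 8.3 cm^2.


Sprue:Runner:Ingate = 1 : 5.1/2.5 : 8.3/2.5 = 1:2.04:3.32


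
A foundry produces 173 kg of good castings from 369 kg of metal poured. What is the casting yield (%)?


Formula: Casting Yield = (W_good / W_total) * 100
Yield = (173 kg / 369 kg) * 100 = 46.8835%


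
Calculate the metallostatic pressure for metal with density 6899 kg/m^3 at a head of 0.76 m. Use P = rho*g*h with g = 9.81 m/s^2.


Formula: P = rho * g * h
rho * g = 6899 * 9.81 = 67679.19 N/m^3
P = 67679.19 * 0.76 = 51436.1844 Pa


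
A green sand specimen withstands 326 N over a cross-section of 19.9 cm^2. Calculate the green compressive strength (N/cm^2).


Formula: Compressive Strength = Force / Area
Strength = 326 N / 19.9 cm^2 = 16.3819 N/cm^2

16.3819 N/cm^2


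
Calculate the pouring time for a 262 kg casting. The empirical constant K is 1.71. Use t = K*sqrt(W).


Formula: t = K * sqrt(W)
sqrt(W) = sqrt(262) = 16.18641
t = 1.71 * 16.18641 = 27.6788 s

27.6788 s


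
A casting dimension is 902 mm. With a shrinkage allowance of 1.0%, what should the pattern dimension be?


Formula: L_pattern = L_casting * (1 + shrinkage_rate/100)
Shrinkage factor = 1 + 1.0/100 = 1.01
L_pattern = 902 mm * 1.01 = 911.0200 mm

Final answer: 911.0200 mm


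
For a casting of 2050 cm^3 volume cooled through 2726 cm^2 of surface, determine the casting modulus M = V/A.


Formula: Casting Modulus M = V / A
M = 2050 cm^3 / 2726 cm^2 = 0.7520 cm


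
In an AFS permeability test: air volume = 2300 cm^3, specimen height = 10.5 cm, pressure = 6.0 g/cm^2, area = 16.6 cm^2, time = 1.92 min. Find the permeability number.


Formula: Permeability Number P = (V * H) / (p * A * t)
Numerator: V * H = 2300 * 10.5 = 24150.0
Denominator: p * A * t = 6.0 * 16.6 * 1.92 = 191.232
P = 24150.0 / 191.232 = 126.2864

Final answer: 126.2864


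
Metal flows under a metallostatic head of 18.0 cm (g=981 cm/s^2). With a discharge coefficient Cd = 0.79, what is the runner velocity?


Formula: v = Cd * sqrt(2 * g * h)  (Torricelli with discharge coefficient)
2*g*h = 2 * 981 * 18.0 = 35316.0 cm^2/s^2
sqrt(35316.0) = 187.92552 cm/s
v = 0.79 * 187.92552 = 148.4612 cm/s

Final answer: 148.4612 cm/s


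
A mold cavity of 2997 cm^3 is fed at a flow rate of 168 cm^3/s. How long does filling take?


Formula: t_fill = V_mold / Q_flow
t = 2997 cm^3 / 168 cm^3/s = 17.8393 s

Answer: 17.8393 s


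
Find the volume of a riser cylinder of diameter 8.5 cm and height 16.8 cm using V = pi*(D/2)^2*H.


Formula: V = pi * (D/2)^2 * H  (cylinder volume)
Radius = D/2 = 8.5/2 = 4.25 cm
V = pi * 4.25^2 * 16.8 = 953.3163 cm^3

Answer: 953.3163 cm^3


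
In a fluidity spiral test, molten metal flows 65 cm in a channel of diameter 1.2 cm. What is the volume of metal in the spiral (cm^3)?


Formula: V = pi * (d/2)^2 * L  (cylinder volume)
Radius = 1.2/2 = 0.6 cm
V = pi * 0.6^2 * 65 = 73.5133 cm^3


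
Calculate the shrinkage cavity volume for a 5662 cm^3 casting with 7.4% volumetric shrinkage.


Formula: V_shrink = V_casting * shrinkage_pct / 100
V_shrink = 5662 cm^3 * 7.4 / 100 = 418.9880 cm^3

418.9880 cm^3


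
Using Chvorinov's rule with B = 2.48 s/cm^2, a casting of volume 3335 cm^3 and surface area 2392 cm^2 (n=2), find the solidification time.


Formula: t_s = B * (V/A)^n  (Chvorinov's rule, n=2)
Modulus M = V/A = 3335/2392 = 1.394231 cm
M^2 = 1.394231^2 = 1.943880 cm^2
t_s = 2.48 * 1.943880 = 4.8208 s

Final answer: 4.8208 s


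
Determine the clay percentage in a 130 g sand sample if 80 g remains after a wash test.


Formula: Clay% = (W_total - W_washed) / W_total * 100
Clay mass = 130 - 80 = 50 g
Clay% = 50 / 130 * 100 = 38.4615%

Answer: 38.4615%


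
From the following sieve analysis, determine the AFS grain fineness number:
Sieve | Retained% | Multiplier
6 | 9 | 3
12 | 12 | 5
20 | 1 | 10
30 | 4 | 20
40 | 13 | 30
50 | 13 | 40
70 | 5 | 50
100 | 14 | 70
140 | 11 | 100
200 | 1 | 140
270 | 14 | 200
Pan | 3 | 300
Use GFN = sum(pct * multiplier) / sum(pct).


Formula: GFN = sum(pct * multiplier) / sum(pct)
sum(pct * multiplier) = 7257
sum(pct) = 100
GFN = 7257 / 100 = 72.57

72.57


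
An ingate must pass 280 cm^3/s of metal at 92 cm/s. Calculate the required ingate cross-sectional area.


Formula: A_ingate = Q / v  (continuity equation)
A = 280 cm^3/s / 92 cm/s = 3.0435 cm^2

3.0435 cm^2


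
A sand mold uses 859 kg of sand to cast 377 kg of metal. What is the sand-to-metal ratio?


Formula: Sand-to-Metal Ratio = W_sand / W_metal
Ratio = 859 kg / 377 kg = 2.2785

Answer: 2.2785


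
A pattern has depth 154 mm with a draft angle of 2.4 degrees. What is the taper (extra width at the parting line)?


Formula: taper = depth * tan(draft_angle)
tan(2.4 deg) = 0.0419124
taper = 154 mm * 0.0419124 = 6.4545 mm


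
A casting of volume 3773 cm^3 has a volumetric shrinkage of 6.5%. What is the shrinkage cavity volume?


Formula: V_shrink = V_casting * shrinkage_pct / 100
V_shrink = 3773 cm^3 * 6.5 / 100 = 245.2450 cm^3


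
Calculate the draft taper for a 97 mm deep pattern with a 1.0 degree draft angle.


Formula: taper = depth * tan(draft_angle)
tan(1.0 deg) = 0.0174551
taper = 97 mm * 0.0174551 = 1.6931 mm

1.6931 mm


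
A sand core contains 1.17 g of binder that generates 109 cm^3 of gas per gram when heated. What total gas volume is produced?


Formula: V_gas = W_binder * gas_evolution_rate
V = 1.17 g * 109 cm^3/g = 127.5300 cm^3

Final answer: 127.5300 cm^3


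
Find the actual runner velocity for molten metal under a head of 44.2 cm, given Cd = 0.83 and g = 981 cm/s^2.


Formula: v = Cd * sqrt(2 * g * h)  (Torricelli with discharge coefficient)
2*g*h = 2 * 981 * 44.2 = 86720.4 cm^2/s^2
sqrt(86720.4) = 294.48328 cm/s
v = 0.83 * 294.48328 = 244.4211 cm/s


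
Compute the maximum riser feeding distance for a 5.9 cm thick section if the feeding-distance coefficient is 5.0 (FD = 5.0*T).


Formula: FD = 5.0 * T  (riser feeding-distance rule)
FD = 5.0 * 5.9 cm = 29.5000 cm

Final answer: 29.5000 cm


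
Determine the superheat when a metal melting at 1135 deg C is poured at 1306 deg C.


Formula: Superheat = T_pour - T_melt
Superheat = 1306 - 1135 = 171 deg C

Answer: 171 deg C


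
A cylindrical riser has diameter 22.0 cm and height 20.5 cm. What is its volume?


Formula: V = pi * (D/2)^2 * H  (cylinder volume)
Radius = D/2 = 22.0/2 = 11.0 cm
V = pi * 11.0^2 * 20.5 = 7792.7206 cm^3

Answer: 7792.7206 cm^3


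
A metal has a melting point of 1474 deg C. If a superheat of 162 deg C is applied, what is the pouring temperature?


Formula: T_pour = T_melt + Superheat
T_pour = 1474 + 162 = 1636 deg C

Final answer: 1636 deg C


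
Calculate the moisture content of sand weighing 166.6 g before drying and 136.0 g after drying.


Formula: MC = (W_wet - W_dry) / W_wet * 100
Water mass = 166.6 - 136.0 = 30.6 g
MC = 30.6 / 166.6 * 100 = 18.3673%

18.3673%


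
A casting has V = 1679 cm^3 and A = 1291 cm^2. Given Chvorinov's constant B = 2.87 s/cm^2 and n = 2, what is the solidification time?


Formula: t_s = B * (V/A)^n  (Chvorinov's rule, n=2)
Modulus M = V/A = 1679/1291 = 1.300542 cm
M^2 = 1.300542^2 = 1.691409 cm^2
t_s = 2.87 * 1.691409 = 4.8543 s


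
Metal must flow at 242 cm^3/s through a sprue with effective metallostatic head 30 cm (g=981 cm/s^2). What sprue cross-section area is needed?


Formula: v = sqrt(2*g*h), A = Q/v
Velocity: v = sqrt(2 * 981 * 30) = sqrt(58860) = 242.6108 cm/s
Sprue area: A = Q / v = 242 / 242.6108 = 0.9975 cm^2


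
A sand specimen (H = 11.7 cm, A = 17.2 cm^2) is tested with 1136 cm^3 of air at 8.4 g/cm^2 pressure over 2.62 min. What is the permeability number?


Formula: Permeability Number P = (V * H) / (p * A * t)
Numerator: V * H = 1136 * 11.7 = 13291.2
Denominator: p * A * t = 8.4 * 17.2 * 2.62 = 378.5376
P = 13291.2 / 378.5376 = 35.1120

Final answer: 35.1120


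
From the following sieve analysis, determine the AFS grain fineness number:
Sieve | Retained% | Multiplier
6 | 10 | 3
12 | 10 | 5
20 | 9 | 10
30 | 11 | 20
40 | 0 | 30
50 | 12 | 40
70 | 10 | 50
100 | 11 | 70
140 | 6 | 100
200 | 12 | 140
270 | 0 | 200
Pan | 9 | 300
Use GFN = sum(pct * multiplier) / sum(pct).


Formula: GFN = sum(pct * multiplier) / sum(pct)
sum(pct * multiplier) = 7120
sum(pct) = 100
GFN = 7120 / 100 = 71.20

Answer: 71.20


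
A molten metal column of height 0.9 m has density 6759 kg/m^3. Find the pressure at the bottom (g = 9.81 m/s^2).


Formula: P = rho * g * h
rho * g = 6759 * 9.81 = 66305.79 N/m^3
P = 66305.79 * 0.9 = 59675.2110 Pa

Answer: 59675.2110 Pa


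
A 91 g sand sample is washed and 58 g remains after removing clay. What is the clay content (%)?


Formula: Clay% = (W_total - W_washed) / W_total * 100
Clay mass = 91 - 58 = 33 g
Clay% = 33 / 91 * 100 = 36.2637%


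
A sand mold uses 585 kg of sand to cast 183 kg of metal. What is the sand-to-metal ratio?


Formula: Sand-to-Metal Ratio = W_sand / W_metal
Ratio = 585 kg / 183 kg = 3.1967

Final answer: 3.1967


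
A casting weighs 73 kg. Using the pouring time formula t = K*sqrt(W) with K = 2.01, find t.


Formula: t = K * sqrt(W)
sqrt(W) = sqrt(73) = 8.54400
t = 2.01 * 8.54400 = 17.1734 s


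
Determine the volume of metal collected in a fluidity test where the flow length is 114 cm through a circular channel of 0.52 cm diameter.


Formula: V = pi * (d/2)^2 * L  (cylinder volume)
Radius = 0.52/2 = 0.26 cm
V = pi * 0.26^2 * 114 = 24.2104 cm^3


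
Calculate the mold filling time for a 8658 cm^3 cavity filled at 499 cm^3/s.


Formula: t_fill = V_mold / Q_flow
t = 8658 cm^3 / 499 cm^3/s = 17.3507 s

Final answer: 17.3507 s


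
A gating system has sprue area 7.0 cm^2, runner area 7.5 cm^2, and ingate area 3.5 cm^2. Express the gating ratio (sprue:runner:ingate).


Sprue:Runner:Ingate = 1 : 7.5/7.0 : 3.5/7.0 = 1:1.07:0.50

Answer: 1:1.07:0.50


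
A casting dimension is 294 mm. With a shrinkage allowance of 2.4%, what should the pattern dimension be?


Formula: L_pattern = L_casting * (1 + shrinkage_rate/100)
Shrinkage factor = 1 + 2.4/100 = 1.024
L_pattern = 294 mm * 1.024 = 301.0560 mm

301.0560 mm


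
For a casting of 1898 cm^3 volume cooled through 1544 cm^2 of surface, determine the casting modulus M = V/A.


Formula: Casting Modulus M = V / A
M = 1898 cm^3 / 1544 cm^2 = 1.2293 cm

Final answer: 1.2293 cm


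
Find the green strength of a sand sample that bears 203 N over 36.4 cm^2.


Formula: Compressive Strength = Force / Area
Strength = 203 N / 36.4 cm^2 = 5.5769 N/cm^2


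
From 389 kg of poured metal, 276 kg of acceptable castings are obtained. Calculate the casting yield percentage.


Formula: Casting Yield = (W_good / W_total) * 100
Yield = (276 kg / 389 kg) * 100 = 70.9512%


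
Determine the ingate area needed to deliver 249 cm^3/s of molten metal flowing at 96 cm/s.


Formula: A_ingate = Q / v  (continuity equation)
A = 249 cm^3/s / 96 cm/s = 2.5938 cm^2

2.5938 cm^2


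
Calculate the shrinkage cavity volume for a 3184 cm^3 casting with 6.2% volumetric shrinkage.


Formula: V_shrink = V_casting * shrinkage_pct / 100
V_shrink = 3184 cm^3 * 6.2 / 100 = 197.4080 cm^3

Final answer: 197.4080 cm^3


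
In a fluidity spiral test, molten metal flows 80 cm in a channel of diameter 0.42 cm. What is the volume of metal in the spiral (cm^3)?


Formula: V = pi * (d/2)^2 * L  (cylinder volume)
Radius = 0.42/2 = 0.21 cm
V = pi * 0.21^2 * 80 = 11.0835 cm^3

Final answer: 11.0835 cm^3


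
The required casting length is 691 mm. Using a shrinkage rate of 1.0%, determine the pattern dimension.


Formula: L_pattern = L_casting * (1 + shrinkage_rate/100)
Shrinkage factor = 1 + 1.0/100 = 1.01
L_pattern = 691 mm * 1.01 = 697.9100 mm

Final answer: 697.9100 mm


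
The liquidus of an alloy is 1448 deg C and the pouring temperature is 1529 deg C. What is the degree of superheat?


Formula: Superheat = T_pour - T_melt
Superheat = 1529 - 1448 = 81 deg C

Answer: 81 deg C


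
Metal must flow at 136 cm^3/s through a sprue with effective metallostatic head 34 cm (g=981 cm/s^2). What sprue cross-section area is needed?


Formula: v = sqrt(2*g*h), A = Q/v
Velocity: v = sqrt(2 * 981 * 34) = sqrt(66708) = 258.2789 cm/s
Sprue area: A = Q / v = 136 / 258.2789 = 0.5266 cm^2


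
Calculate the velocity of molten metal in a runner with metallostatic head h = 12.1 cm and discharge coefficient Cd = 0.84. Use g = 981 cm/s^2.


Formula: v = Cd * sqrt(2 * g * h)  (Torricelli with discharge coefficient)
2*g*h = 2 * 981 * 12.1 = 23740.2 cm^2/s^2
sqrt(23740.2) = 154.07855 cm/s
v = 0.84 * 154.07855 = 129.4260 cm/s

Answer: 129.4260 cm/s


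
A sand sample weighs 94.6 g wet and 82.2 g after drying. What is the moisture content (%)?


Formula: MC = (W_wet - W_dry) / W_wet * 100
Water mass = 94.6 - 82.2 = 12.4 g
MC = 12.4 / 94.6 * 100 = 13.1078%

Final answer: 13.1078%


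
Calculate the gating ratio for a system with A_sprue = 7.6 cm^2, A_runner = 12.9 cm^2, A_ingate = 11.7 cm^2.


Sprue:Runner:Ingate = 1 : 12.9/7.6 : 11.7/7.6 = 1:1.70:1.54


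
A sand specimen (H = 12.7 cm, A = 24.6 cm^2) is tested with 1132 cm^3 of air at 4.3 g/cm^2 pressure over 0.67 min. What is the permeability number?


Formula: Permeability Number P = (V * H) / (p * A * t)
Numerator: V * H = 1132 * 12.7 = 14376.4
Denominator: p * A * t = 4.3 * 24.6 * 0.67 = 70.8726
P = 14376.4 / 70.8726 = 202.8485

Answer: 202.8485


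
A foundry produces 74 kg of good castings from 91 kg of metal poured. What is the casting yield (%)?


Formula: Casting Yield = (W_good / W_total) * 100
Yield = (74 kg / 91 kg) * 100 = 81.3187%

Answer: 81.3187%
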